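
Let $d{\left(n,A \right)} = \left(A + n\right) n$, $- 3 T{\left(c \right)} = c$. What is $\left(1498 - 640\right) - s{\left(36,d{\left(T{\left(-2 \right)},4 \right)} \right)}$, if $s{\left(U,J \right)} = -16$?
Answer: $874$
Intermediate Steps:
$T{\left(c \right)} = - \frac{c}{3}$
$d{\left(n,A \right)} = n \left(A + n\right)$
$\left(1498 - 640\right) - s{\left(36,d{\left(T{\left(-2 \right)},4 \right)} \right)} = \left(1498 - 640\right) - -16 = 858 + 16 = 874$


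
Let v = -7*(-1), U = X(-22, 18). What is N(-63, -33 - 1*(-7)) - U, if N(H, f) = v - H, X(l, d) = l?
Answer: 92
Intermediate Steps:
U = -22
v = 7
N(H, f) = 7 - H
N(-63, -33 - 1*(-7)) - U = (7 - 1*(-63)) - 1*(-22) = (7 + 63) + 22 = 70 + 22 = 92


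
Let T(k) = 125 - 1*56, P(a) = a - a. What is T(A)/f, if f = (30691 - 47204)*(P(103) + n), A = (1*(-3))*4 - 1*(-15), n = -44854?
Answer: 69/740674102 ≈ 9.3158e-8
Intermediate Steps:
P(a) = 0
A = 3 (A = -3*4 + 15 = -12 + 15 = 3)
f = 740674102 (f = (30691 - 47204)*(0 - 44854) = -16513*(-44854) = 740674102)
T(k) = 69 (T(k) = 125 - 56 = 69)
T(A)/f = 69/740674102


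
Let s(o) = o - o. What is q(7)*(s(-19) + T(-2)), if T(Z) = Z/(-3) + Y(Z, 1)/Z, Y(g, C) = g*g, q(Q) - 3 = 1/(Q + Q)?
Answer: -86/21 ≈ -4.0952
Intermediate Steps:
q(Q) = 3 + 1/(2*Q) (q(Q) = 3 + 1/(Q + Q) = 3 + 1/(2*Q))
Y(g, C) = g²
T(Z) = 2*Z/3 (T(Z) = Z/(-3) + Z²/Z = Z*(-⅓) + Z = -Z/3 + Z = 2*Z/3)
s(o) = 0
q(7)*(s(-19) + T(-2)) = (3 + (½)/7)*(0 + (⅔)*(-2)) = (3 + (½)*(⅐))*(0 - 4/3) = (3 + 1/14)*(-4/3) = (43/14)*(-4/3) = -86/21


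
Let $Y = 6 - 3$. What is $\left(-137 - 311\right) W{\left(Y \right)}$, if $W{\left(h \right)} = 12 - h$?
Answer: $-4032$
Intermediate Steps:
$Y = 3$ ($Y = 6 - 3 = 3$)
$\left(-137 - 311\right) W{\left(Y \right)} = \left(-137 - 311\right) \left(12 - 3\right) = \left(-448\right) 9 = -4032$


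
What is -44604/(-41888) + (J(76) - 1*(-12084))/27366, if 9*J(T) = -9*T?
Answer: 30779003/20469768 ≈ 1.5036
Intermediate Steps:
J(T) = -T (J(T) = (-9*T)/9 = -T)
-44604/(-41888) + (J(76) - 1*(-12084))/27366 = -44604/(-41888) + (-1*76 - 1*(-12084))/27366 = -44604*(-1/41888) + (-76 + 12084)*(1/27366) = 1593/1496 + 12008*(1/27366) = 1593/1496 + 6004/13683 = 30779003/20469768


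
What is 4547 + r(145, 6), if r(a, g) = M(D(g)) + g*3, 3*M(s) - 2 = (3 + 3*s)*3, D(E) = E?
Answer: 13760/3 ≈ 4586.7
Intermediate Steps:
M(s) = 11/3 + 3*s (M(s) = ⅔ + ((3 + 3*s)*3)/3 = ⅔ + (9 + 9*s)/3 = ⅔ + (3 + 3*s) = 11/3 + 3*s)
r(a, g) = 11/3 + 6*g (r(a, g) = (11/3 + 3*g) + g*3 = (11/3 + 3*g) + 3*g = 11/3 + 6*g)
4547 + r(145, 6) = 4547 + (11/3 + 6*6) = 4547 + (11/3 + 36) = 4547 + 119/3 = 13760/3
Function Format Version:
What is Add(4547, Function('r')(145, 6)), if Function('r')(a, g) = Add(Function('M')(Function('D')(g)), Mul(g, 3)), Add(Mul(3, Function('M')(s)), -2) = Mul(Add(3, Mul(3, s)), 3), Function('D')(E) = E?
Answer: Rational(13760, 3) ≈ 4586.7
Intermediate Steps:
Function('M')(s) = Add(Rational(11, 3), Mul(3, s)) (Function('M')(s) = Add(Rational(2, 3), Mul(Rational(1, 3), Mul(Add(3, Mul(3, s)), 3))) = Add(Rational(2, 3), Mul(Rational(1, 3), Add(9, Mul(9, s)))) = Add(Rational(2, 3), Add(3, Mul(3, s))) = Add(Rational(11, 3), Mul(3, s)))
Function('r')(a, g) = Add(Rational(11, 3), Mul(6, g)) (Function('r')(a, g) = Add(Add(Rational(11, 3), Mul(3, g)), Mul(g, 3)) = Add(Add(Rational(11, 3), Mul(3, g)), Mul(3, g)) = Add(Rational(11, 3), Mul(6, g)))
Add(4547, Function('r')(145, 6)) = Add(4547, Add(Rational(11, 3), Mul(6, 6))) = Add(4547, Add(Rational(11, 3), 36)) = Add(4547, Rational(119, 3)) = Rational(13760, 3)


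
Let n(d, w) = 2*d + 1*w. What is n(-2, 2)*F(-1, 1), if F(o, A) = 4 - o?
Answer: -10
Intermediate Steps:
n(d, w) = w + 2*d (n(d, w) = 2*d + w = w + 2*d)
n(-2, 2)*F(-1, 1) = (2 + 2*(-2))*(4 - 1*(-1)) = (2 - 4)*(4 + 1) = -2*5 = -10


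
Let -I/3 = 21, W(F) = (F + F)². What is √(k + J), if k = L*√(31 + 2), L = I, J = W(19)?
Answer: √(1444 - 63*√33) ≈ 32.895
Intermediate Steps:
W(F) = 4*F² (W(F) = (2*F)² = 4*F²)
J = 1444 (J = 4*19² = 4*361 = 1444)
I = -63 (I = -3*21 = -63)
L = -63
k = -63*√33 (k = -63*√(31 + 2) = -63*√33 ≈ -361.91)
√(k + J) = √(-63*√33 + 1444) = √(1444 - 63*√33)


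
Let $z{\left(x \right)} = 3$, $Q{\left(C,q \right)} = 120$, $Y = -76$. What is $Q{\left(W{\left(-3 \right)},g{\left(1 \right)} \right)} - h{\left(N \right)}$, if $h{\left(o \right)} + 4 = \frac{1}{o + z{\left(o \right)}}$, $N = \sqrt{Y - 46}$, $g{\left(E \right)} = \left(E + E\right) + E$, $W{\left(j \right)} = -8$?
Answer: $\frac{16241}{131} + \frac{i \sqrt{122}}{131} \approx 123.98 + 0.084316 i$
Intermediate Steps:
$g{\left(E \right)} = 3 E$ ($g{\left(E \right)} = 2 E + E = 3 E$)
$N = i \sqrt{122}$ ($N = \sqrt{-76 - 46} = \sqrt{-122} = i \sqrt{122} \approx 11.045 i$)
$h{\left(o \right)} = -4 + \frac{1}{3 + o}$ ($h{\left(o \right)} = -4 + \frac{1}{o + 3} = -4 + \frac{1}{3 + o}$)
$Q{\left(W{\left(-3 \right)},g{\left(1 \right)} \right)} - h{\left(N \right)} = 120 - \frac{-11 - 4 i \sqrt{122}}{3 + i \sqrt{122}}$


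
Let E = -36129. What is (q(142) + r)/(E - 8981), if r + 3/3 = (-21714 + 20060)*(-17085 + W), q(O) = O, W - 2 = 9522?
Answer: -2501207/9022 ≈ -277.23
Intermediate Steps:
W = 9524 (W = 2 + 9522 = 9524)
r = 12505893 (r = -1 + (-21714 + 20060)*(-17085 + 9524) = -1 - 1654*(-7561) = -1 + 12505894 = 12505893)
(q(142) + r)/(E - 8981) = (142 + 12505893)/(-36129 - 8981) = 12506035/(-45110) = 12506035*(-1/45110) = -2501207/9022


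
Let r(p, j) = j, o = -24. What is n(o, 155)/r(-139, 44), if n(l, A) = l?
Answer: -6/11 ≈ -0.54545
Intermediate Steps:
n(o, 155)/r(-139, 44) = -24/44 = -24*1/44 = -6/11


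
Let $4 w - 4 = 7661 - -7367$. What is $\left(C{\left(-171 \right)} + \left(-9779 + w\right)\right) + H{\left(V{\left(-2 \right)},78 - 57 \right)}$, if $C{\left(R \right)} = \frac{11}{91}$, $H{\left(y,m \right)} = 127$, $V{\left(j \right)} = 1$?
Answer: $- \frac{536343}{91} \approx -5893.9$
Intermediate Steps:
$w = 3758$ ($w = 1 + \frac{7661 - -7367}{4} = 1 + \frac{7661 + 7367}{4} = 1 + \frac{1}{4} \cdot 15028 = 1 + 3757 = 3758$)
$C{\left(R \right)} = \frac{11}{91}$ ($C{\left(R \right)} = 11 \cdot \frac{1}{91} = \frac{11}{91}$)
$\left(C{\left(-171 \right)} + \left(-9779 + w\right)\right) + H{\left(V{\left(-2 \right)},78 - 57 \right)} = \left(\frac{11}{91} + \left(-9779 + 3758\right)\right) + 127 = \left(\frac{11}{91} - 6021\right) + 127 = - \frac{547900}{91} + 127 = - \frac{536343}{91}$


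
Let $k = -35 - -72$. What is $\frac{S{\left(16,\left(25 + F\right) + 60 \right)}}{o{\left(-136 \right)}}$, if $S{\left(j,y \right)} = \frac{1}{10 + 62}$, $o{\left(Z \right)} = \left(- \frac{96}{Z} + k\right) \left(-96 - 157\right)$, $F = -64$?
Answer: $- \frac{17}{11676456} \approx -1.4559 \cdot 10^{-6}$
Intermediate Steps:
$k = 37$ ($k = -35 + 72 = 37$)
$o{\left(Z \right)} = -9361 + \frac{24288}{Z}$ ($o{\left(Z \right)} = \left(- \frac{96}{Z} + 37\right) \left(-96 - 157\right) = \left(37 - \frac{96}{Z}\right) \left(-253\right) = -9361 + \frac{24288}{Z}$)
$S{\left(j,y \right)} = \frac{1}{72}$
$\frac{S{\left(16,\left(25 + F\right) + 60 \right)}}{o{\left(-136 \right)}} = \frac{1}{72 \left(-9361 + \frac{24288}{-136}\right)} = \frac{1}{72 \left(-9361 + 24288 \left(- \frac{1}{136}\right)\right)} = \frac{1}{72 \left(-9361 - \frac{3036}{17}\right)} = \frac{1}{72 \left(- \frac{162173}{17}\right)} = \frac{1}{72} \left(- \frac{17}{162173}\right) = - \frac{17}{11676456}$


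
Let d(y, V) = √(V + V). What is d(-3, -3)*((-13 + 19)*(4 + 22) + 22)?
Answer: 178*I*√6 ≈ 436.01*I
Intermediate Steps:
d(y, V) = √2*√V (d(y, V) = √(2*V) = √2*√V)
d(-3, -3)*((-13 + 19)*(4 + 22) + 22) = (√2*√(-3))*((-13 + 19)*(4 + 22) + 22) = (√2*(I*√3))*(6*26 + 22) = (I*√6)*(156 + 22) = (I*√6)*178 = 178*I*√6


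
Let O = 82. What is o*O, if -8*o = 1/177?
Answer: -41/708 ≈ -0.057910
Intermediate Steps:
o = -1/1416 (o = -⅛/177 = -⅛*1/177 = -1/1416 ≈ -0.00070621)
o*O = -1/1416*82 = -41/708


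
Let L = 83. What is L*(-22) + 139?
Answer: -1687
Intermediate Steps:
L*(-22) + 139 = 83*(-22) + 139 = -1826 + 139 = -1687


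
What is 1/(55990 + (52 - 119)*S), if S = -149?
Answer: 1/65973 ≈ 1.5158e-5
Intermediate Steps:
1/(55990 + (52 - 119)*S) = 1/(55990 + (52 - 119)*(-149)) = 1/(55990 - 67*(-149)) = 1/(55990 + 9983) = 1/65973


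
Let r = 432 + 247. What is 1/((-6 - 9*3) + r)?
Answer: 1/646 ≈ 0.0015480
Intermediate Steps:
r = 679
1/((-6 - 9*3) + r) = 1/((-6 - 9*3) + 679) = 1/((-6 - 27) + 679) = 1/(-33 + 679) = 1/646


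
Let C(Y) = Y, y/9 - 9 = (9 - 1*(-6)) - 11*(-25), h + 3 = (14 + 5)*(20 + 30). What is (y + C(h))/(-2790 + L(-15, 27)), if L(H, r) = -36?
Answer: -1819/1413 ≈ -1.2873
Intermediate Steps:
h = 947 (h = -3 + (14 + 5)*(20 + 30) = -3 + 19*50 = -3 + 950 = 947)
y = 2691 (y = 81 + 9*((9 - 1*(-6)) - 11*(-25)) = 81 + 9*((9 + 6) + 275) = 81 + 9*(15 + 275) = 81 + 9*290 = 81 + 2610 = 2691)
(y + C(h))/(-2790 + L(-15, 27)) = (2691 + 947)/(-2790 - 36) = 3638/(-2826) = 3638*(-1/2826) = -1819/1413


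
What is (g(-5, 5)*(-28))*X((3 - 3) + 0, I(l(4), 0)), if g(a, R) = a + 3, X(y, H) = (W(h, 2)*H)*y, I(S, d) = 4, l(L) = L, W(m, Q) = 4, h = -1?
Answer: 0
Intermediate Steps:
X(y, H) = 4*H*y (X(y, H) = (4*H)*y = 4*H*y)
g(a, R) = 3 + a
(g(-5, 5)*(-28))*X((3 - 3) + 0, I(l(4), 0)) = ((3 - 5)*(-28))*(4*4*((3 - 3) + 0)) = (-2*(-28))*(4*4*(0 + 0)) = 56*(4*4*0) = 56*0 = 0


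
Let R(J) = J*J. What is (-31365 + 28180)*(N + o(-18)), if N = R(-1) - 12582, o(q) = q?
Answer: 40127815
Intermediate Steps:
R(J) = J²
N = -12581 (N = (-1)² - 12582 = 1 - 12582 = -12581)
(-31365 + 28180)*(N + o(-18)) = (-31365 + 28180)*(-12581 - 18) = -3185*(-12599) = 40127815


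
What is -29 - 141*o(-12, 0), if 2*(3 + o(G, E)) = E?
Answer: 394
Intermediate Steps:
o(G, E) = -3 + E/2
-29 - 141*o(-12, 0) = -29 - 141*(-3 + (½)*0) = -29 - 141*(-3 + 0) = -29 - 141*(-3) = -29 + 423 = 394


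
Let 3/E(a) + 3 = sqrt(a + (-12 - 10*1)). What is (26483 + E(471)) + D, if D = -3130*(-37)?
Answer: 62608929/440 + 3*sqrt(449)/440 ≈ 1.4229e+5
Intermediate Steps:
D = 115810
E(a) = 3/(-3 + sqrt(-22 + a)) (E(a) = 3/(-3 + sqrt(a + (-12 - 10*1))) = 3/(-3 + sqrt(a + (-12 - 10))) = 3/(-3 + sqrt(a - 22)) = 3/(-3 + sqrt(-22 + a)))
(26483 + E(471)) + D = (26483 + 3/(-3 + sqrt(-22 + 471))) + 115810 = (26483 + 3/(-3 + sqrt(449))) + 115810 = 142293 + 3/(-3 + sqrt(449))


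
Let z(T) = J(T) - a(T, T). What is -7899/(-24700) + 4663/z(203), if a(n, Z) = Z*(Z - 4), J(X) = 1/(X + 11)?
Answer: 43638829943/213530437900 ≈ 0.20437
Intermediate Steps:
J(X) = 1/(11 + X)
a(n, Z) = Z*(-4 + Z)
z(T) = 1/(11 + T) - T*(-4 + T)
-7899/(-24700) + 4663/z(203) = -7899/(-24700) + 4663/(((1 - 1*203*(-4 + 203)*(11 + 203))/(11 + 203))) = -7899*(-1/24700) + 4663/(((1 - 1*203*199*214)/214)) = 7899/24700 + 4663/(((1 - 8644958)/214)) = 7899/24700 + 4663/(((1/214)*(-8644957))) = 7899/24700 + 4663/(-8644957/214) = 7899/24700 + 4663*(-214/8644957) = 7899/24700 - 997882/8644957 = 43638829943/213530437900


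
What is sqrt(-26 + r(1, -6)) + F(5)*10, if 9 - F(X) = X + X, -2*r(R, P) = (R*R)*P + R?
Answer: -10 + I*sqrt(94)/2 ≈ -10.0 + 4.8477*I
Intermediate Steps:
r(R, P) = -R/2 - P*R**2/2 (r(R, P) = -((R*R)*P + R)/2 = -(R**2*P + R)/2 = -(P*R**2 + R)/2 = -(R + P*R**2)/2 = -R/2 - P*R**2/2)
F(X) = 9 - 2*X (F(X) = 9 - (X + X) = 9 - 2*X)
sqrt(-26 + r(1, -6)) + F(5)*10 = sqrt(-26 - 1/2*1*(1 - 6*1)) + (9 - 2*5)*10 = sqrt(-26 - 1/2*1*(1 - 6)) + (9 - 10)*10 = sqrt(-26 - 1/2*1*(-5)) - 1*10 = sqrt(-26 + 5/2) - 10 = sqrt(-47/2) - 10 = I*sqrt(94)/2 - 10 = -10 + I*sqrt(94)/2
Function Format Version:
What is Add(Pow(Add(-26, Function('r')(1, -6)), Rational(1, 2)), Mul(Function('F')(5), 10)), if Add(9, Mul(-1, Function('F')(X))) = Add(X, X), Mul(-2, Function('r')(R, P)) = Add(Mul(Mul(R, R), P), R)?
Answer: Add(-10, Mul(Rational(1, 2), I, Pow(94, Rational(1, 2)))) ≈ Add(-10.000, Mul(4.8477, I))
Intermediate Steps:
Function('r')(R, P) = Add(Mul(Rational(-1, 2), R), Mul(Rational(-1, 2), P, Pow(R, 2))) (Function('r')(R, P) = Mul(Rational(-1, 2), Add(Mul(Mul(R, R), P), R)) = Mul(Rational(-1, 2), Add(Mul(Pow(R, 2), P), R)) = Mul(Rational(-1, 2), Add(Mul(P, Pow(R, 2)), R)) = Mul(Rational(-1, 2), Add(R, Mul(P, Pow(R, 2)))) = Add(Mul(Rational(-1, 2), R), Mul(Rational(-1, 2), P, Pow(R, 2))))
Function('F')(X) = Add(9, Mul(-2, X)) (Function('F')(X) = Add(9, Mul(-1, Add(X, X))) = Add(9, Mul(-1, Mul(2, X))) = Add(9, Mul(-2, X)))
Add(Pow(Add(-26, Function('r')(1, -6)), Rational(1, 2)), Mul(Function('F')(5), 10)) = Add(Pow(Add(-26, Mul(Rational(-1, 2), 1, Add(1, Mul(-6, 1)))), Rational(1, 2)), Mul(Add(9, Mul(-2, 5)), 10)) = Add(Pow(Add(-26, Mul(Rational(-1, 2), 1, Add(1, -6))), Rational(1, 2)), Mul(Add(9, -10), 10)) = Add(Pow(Add(-26, Mul(Rational(-1, 2), 1, -5)), Rational(1, 2)), Mul(-1, 10)) = Add(Pow(Add(-26, Rational(5, 2)), Rational(1, 2)), -10) = Add(Pow(Rational(-47, 2), Rational(1, 2)), -10) = Add(Mul(Rational(1, 2), I, Pow(94, Rational(1, 2))), -10) = Add(-10, Mul(Rational(1, 2), I, Pow(94, Rational(1, 2))))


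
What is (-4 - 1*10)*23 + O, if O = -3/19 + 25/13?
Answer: -79098/247 ≈ -320.23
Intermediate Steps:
O = 436/247 (O = -3*1/19 + 25*(1/13) = -3/19 + 25/13 = 436/247 ≈ 1.7652)
(-4 - 1*10)*23 + O = (-4 - 1*10)*23 + 436/247 = (-4 - 10)*23 + 436/247 = -14*23 + 436/247 = -322 + 436/247 = -79098/247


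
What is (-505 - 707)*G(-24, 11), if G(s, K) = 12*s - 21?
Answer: 374508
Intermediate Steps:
G(s, K) = -21 + 12*s
(-505 - 707)*G(-24, 11) = (-505 - 707)*(-21 + 12*(-24)) = -1212*(-21 - 288) = -1212*(-309) = 374508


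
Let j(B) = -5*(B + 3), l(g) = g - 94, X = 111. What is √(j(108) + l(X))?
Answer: I*√538 ≈ 23.195*I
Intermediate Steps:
l(g) = -94 + g
j(B) = -15 - 5*B (j(B) = -5*(3 + B) = -15 - 5*B)
√(j(108) + l(X)) = √((-15 - 5*108) + (-94 + 111)) = √((-15 - 540) + 17) = √(-555 + 17) = √(-538) = I*√538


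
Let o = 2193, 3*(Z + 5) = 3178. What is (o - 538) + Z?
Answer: 8128/3 ≈ 2709.3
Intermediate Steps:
Z = 3163/3 (Z = -5 + (⅓)*3178 = -5 + 3178/3 = 3163/3 ≈ 1054.3)
(o - 538) + Z = (2193 - 538) + 3163/3 = 1655 + 3163/3 = 8128/3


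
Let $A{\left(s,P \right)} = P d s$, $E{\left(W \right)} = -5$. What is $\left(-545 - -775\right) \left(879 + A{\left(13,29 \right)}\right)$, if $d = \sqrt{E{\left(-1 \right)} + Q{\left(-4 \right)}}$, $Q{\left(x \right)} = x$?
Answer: $202170 + 260130 i \approx 2.0217 \cdot 10^{5} + 2.6013 \cdot 10^{5} i$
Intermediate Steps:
$d = 3 i$ ($d = \sqrt{-5 - 4} = \sqrt{-9} = 3 i \approx 3.0 i$)
$A{\left(s,P \right)} = 3 i P s$ ($A{\left(s,P \right)} = P 3 i s = 3 i P s$)
$\left(-545 - -775\right) \left(879 + A{\left(13,29 \right)}\right) = \left(-545 - -775\right) \left(879 + 3 i 29 \cdot 13\right) = \left(-545 + 775\right) \left(879 + 1131 i\right) = 230 \left(879 + 1131 i\right) = 202170 + 260130 i$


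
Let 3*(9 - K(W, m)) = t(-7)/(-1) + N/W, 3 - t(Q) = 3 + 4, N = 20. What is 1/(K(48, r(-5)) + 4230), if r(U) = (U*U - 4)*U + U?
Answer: 36/152551 ≈ 0.00023599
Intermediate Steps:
t(Q) = -4 (t(Q) = 3 - (3 + 4) = 3 - 1*7 = 3 - 7 = -4)
r(U) = U + U*(-4 + U²) (r(U) = (U² - 4)*U + U = (-4 + U²)*U + U = U*(-4 + U²) + U = U + U*(-4 + U²))
K(W, m) = 23/3 - 20/(3*W) (K(W, m) = 9 - (-4/(-1) + 20/W)/3 = 9 - (-4*(-1) + 20/W)/3 = 9 - (4 + 20/W)/3 = 9 + (-4/3 - 20/(3*W)) = 23/3 - 20/(3*W))
1/(K(48, r(-5)) + 4230) = 1/((⅓)*(-20 + 23*48)/48 + 4230) = 1/((⅓)*(1/48)*(-20 + 1104) + 4230) = 1/((⅓)*(1/48)*1084 + 4230) = 1/(271/36 + 4230) = 1/(152551/36) = 36/152551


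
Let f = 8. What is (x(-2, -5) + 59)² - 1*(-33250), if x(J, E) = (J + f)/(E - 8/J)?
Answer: 36059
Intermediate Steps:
x(J, E) = (8 + J)/(E - 8/J) (x(J, E) = (J + 8)/(E - 8/J) = (8 + J)/(E - 8/J))
(x(-2, -5) + 59)² - 1*(-33250) = (-2*(8 - 2)/(-8 - 5*(-2)) + 59)² - 1*(-33250) = (-2*6/(-8 + 10) + 59)² + 33250 = (-2*6/2 + 59)² + 33250 = (-2*½*6 + 59)² + 33250 = (-6 + 59)² + 33250 = 53² + 33250 = 2809 + 33250 = 36059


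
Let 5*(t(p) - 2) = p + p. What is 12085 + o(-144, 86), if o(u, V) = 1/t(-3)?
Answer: 48345/4 ≈ 12086.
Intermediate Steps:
t(p) = 2 + 2*p/5 (t(p) = 2 + (p + p)/5 = 2 + (2*p)/5 = 2 + 2*p/5)
o(u, V) = 5/4 (o(u, V) = 1/(2 + (⅖)*(-3)) = 1/(2 - 6/5) = 1/(⅘) = 5/4)
12085 + o(-144, 86) = 12085 + 5/4 = 48345/4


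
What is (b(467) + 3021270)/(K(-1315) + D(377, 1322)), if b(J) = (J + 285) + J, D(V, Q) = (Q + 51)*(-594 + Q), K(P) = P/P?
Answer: 3022489/999545 ≈ 3.0239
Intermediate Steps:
K(P) = 1
D(V, Q) = (-594 + Q)*(51 + Q) (D(V, Q) = (51 + Q)*(-594 + Q) = (-594 + Q)*(51 + Q))
b(J) = 285 + 2*J (b(J) = (285 + J) + J = 285 + 2*J)
(b(467) + 3021270)/(K(-1315) + D(377, 1322)) = ((285 + 2*467) + 3021270)/(1 + (-30294 + 1322² - 543*1322)) = ((285 + 934) + 3021270)/(1 + (-30294 + 1747684 - 717846)) = (1219 + 3021270)/(1 + 999544) = 3022489/999545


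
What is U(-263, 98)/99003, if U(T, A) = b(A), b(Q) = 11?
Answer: 11/99003 ≈ 0.00011111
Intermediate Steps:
U(T, A) = 11
U(-263, 98)/99003 = 11/99003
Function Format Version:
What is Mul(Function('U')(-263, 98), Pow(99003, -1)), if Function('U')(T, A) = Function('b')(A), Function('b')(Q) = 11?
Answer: Rational(11, 99003) ≈ 0.00011111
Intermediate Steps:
Function('U')(T, A) = 11
Mul(Function('U')(-263, 98), Pow(99003, -1)) = Mul(11, Pow(99003, -1)) = Mul(11, Rational(1, 99003)) = Rational(11, 99003)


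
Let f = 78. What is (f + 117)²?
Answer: 38025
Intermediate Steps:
(f + 117)² = (78 + 117)² = 195² = 38025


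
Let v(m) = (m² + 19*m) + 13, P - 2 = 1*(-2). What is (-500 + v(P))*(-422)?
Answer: 205514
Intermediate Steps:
P = 0 (P = 2 + 1*(-2) = 2 - 2 = 0)
v(m) = 13 + m² + 19*m
(-500 + v(P))*(-422) = (-500 + (13 + 0² + 19*0))*(-422) = (-500 + (13 + 0 + 0))*(-422) = (-500 + 13)*(-422) = -487*(-422) = 205514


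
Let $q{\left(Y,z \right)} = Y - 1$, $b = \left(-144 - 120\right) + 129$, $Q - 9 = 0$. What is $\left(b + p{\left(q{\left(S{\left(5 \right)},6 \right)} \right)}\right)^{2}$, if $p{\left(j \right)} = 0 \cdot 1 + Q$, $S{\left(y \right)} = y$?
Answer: $15876$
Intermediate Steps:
$Q = 9$ ($Q = 9 + 0 = 9$)
$b = -135$ ($b = -264 + 129 = -135$)
$q{\left(Y,z \right)} = -1 + Y$
$p{\left(j \right)} = 9$ ($p{\left(j \right)} = 0 \cdot 1 + 9 = 0 + 9 = 9$)
$\left(b + p{\left(q{\left(S{\left(5 \right)},6 \right)} \right)}\right)^{2} = \left(-135 + 9\right)^{2} = \left(-126\right)^{2} = 15876$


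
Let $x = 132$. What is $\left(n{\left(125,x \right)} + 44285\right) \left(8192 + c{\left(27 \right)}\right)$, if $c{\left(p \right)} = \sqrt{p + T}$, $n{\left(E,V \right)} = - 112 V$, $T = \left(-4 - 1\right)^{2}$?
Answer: $241672192 + 59002 \sqrt{13} \approx 2.4188 \cdot 10^{8}$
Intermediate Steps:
$T = 25$ ($T = \left(-5\right)^{2} = 25$)
$c{\left(p \right)} = \sqrt{25 + p}$ ($c{\left(p \right)} = \sqrt{p + 25} = \sqrt{25 + p}$)
$\left(n{\left(125,x \right)} + 44285\right) \left(8192 + c{\left(27 \right)}\right) = \left(\left(-112\right) 132 + 44285\right) \left(8192 + \sqrt{25 + 27}\right) = \left(-14784 + 44285\right) \left(8192 + \sqrt{52}\right) = 29501 \left(8192 + 2 \sqrt{13}\right) = 241672192 + 59002 \sqrt{13}$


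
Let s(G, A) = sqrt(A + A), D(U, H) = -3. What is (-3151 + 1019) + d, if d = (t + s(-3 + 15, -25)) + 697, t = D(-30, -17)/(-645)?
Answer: -308524/215 + 5*I*sqrt(2) ≈ -1435.0 + 7.0711*I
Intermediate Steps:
t = 1/215 (t = -3/(-645) = -3*(-1/645) = 1/215 ≈ 0.0046512)
s(G, A) = sqrt(2)*sqrt(A) (s(G, A) = sqrt(2*A) = sqrt(2)*sqrt(A))
d = 149856/215 + 5*I*sqrt(2) (d = (1/215 + sqrt(2)*sqrt(-25)) + 697 = (1/215 + sqrt(2)*(5*I)) + 697 = (1/215 + 5*I*sqrt(2)) + 697 = 149856/215 + 5*I*sqrt(2) ≈ 697.0 + 7.0711*I)
(-3151 + 1019) + d = (-3151 + 1019) + (149856/215 + 5*I*sqrt(2)) = -2132 + (149856/215 + 5*I*sqrt(2)) = -308524/215 + 5*I*sqrt(2)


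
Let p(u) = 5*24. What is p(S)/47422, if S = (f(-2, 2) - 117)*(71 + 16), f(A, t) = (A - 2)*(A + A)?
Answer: 60/23711 ≈ 0.0025305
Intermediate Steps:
f(A, t) = 2*A*(-2 + A) (f(A, t) = (-2 + A)*(2*A) = 2*A*(-2 + A))
S = -8787 (S = (2*(-2)*(-2 - 2) - 117)*(71 + 16) = (2*(-2)*(-4) - 117)*87 = (16 - 117)*87 = -101*87 = -8787)
p(u) = 120
p(S)/47422 = 120/47422 = 120*(1/47422) = 60/23711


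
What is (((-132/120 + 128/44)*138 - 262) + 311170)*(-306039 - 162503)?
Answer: -8018473637682/55 ≈ -1.4579e+11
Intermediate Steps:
(((-132/120 + 128/44)*138 - 262) + 311170)*(-306039 - 162503) = (((-132*1/120 + 128*(1/44))*138 - 262) + 311170)*(-468542) = (((-11/10 + 32/11)*138 - 262) + 311170)*(-468542) = (((199/110)*138 - 262) + 311170)*(-468542) = ((13731/55 - 262) + 311170)*(-468542) = (-679/55 + 311170)*(-468542) = (17113671/55)*(-468542) = -8018473637682/55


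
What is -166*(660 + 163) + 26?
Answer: -136592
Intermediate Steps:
-166*(660 + 163) + 26 = -166*823 + 26 = -136618 + 26 = -136592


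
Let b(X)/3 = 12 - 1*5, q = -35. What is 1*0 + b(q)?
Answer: 21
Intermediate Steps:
b(X) = 21 (b(X) = 3*(12 - 1*5) = 3*(12 - 5) = 3*7 = 21)
1*0 + b(q) = 1*0 + 21 = 0 + 21 = 21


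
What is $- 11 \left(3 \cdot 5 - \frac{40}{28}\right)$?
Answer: $- \frac{1045}{7} \approx -149.29$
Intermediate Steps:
$- 11 \left(3 \cdot 5 - \frac{40}{28}\right) = - 11 \left(15 - \frac{10}{7}\right) = \left(-11\right) \frac{95}{7} = - \frac{1045}{7}$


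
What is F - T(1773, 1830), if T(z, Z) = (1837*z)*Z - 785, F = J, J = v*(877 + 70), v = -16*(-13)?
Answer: -5960114069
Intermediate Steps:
v = 208
J = 196976 (J = 208*(877 + 70) = 208*947 = 196976)
F = 196976
T(z, Z) = -785 + 1837*Z*z (T(z, Z) = 1837*Z*z - 785 = -785 + 1837*Z*z)
F - T(1773, 1830) = 196976 - (-785 + 1837*1830*1773) = 196976 - (-785 + 5960311830) = 196976 - 1*5960311045 = 196976 - 5960311045 = -5960114069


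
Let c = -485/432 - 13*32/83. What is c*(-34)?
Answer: 3739439/17928 ≈ 208.58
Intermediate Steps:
c = -219967/35856 (c = -485*1/432 - 416*1/83 = -485/432 - 416/83 = -219967/35856 ≈ -6.1347)
c*(-34) = -219967/35856*(-34) = 3739439/17928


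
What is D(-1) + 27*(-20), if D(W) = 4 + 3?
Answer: -533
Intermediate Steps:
D(W) = 7
D(-1) + 27*(-20) = 7 + 27*(-20) = 7 - 540 = -533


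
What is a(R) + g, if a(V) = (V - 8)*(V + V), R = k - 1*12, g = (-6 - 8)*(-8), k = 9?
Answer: 178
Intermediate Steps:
g = 112 (g = -14*(-8) = 112)
R = -3 (R = 9 - 1*12 = 9 - 12 = -3)
a(V) = 2*V*(-8 + V) (a(V) = (-8 + V)*(2*V) = 2*V*(-8 + V))
a(R) + g = 2*(-3)*(-8 - 3) + 112 = 2*(-3)*(-11) + 112 = 66 + 112 = 178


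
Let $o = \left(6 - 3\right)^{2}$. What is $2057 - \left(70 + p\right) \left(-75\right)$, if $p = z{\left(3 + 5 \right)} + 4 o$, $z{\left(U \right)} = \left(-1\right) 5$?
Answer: $9632$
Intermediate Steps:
$o = 9$ ($o = 3^{2} = 9$)
$z{\left(U \right)} = -5$
$p = 31$ ($p = -5 + 4 \cdot 9 = -5 + 36 = 31$)
$2057 - \left(70 + p\right) \left(-75\right) = 2057 - \left(70 + 31\right) \left(-75\right) = 2057 - 101 \left(-75\right) = 2057 - -7575 = 2057 + 7575 = 9632$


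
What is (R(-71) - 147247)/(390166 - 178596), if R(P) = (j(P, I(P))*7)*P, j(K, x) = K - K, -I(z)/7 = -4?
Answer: -147247/211570 ≈ -0.69597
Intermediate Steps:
I(z) = 28 (I(z) = -7*(-4) = 28)
j(K, x) = 0
R(P) = 0 (R(P) = (0*7)*P = 0*P = 0)
(R(-71) - 147247)/(390166 - 178596) = (0 - 147247)/(390166 - 178596) = -147247/211570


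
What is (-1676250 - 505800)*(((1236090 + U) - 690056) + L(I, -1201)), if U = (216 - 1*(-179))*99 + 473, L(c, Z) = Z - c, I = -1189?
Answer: -1277808480000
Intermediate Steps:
U = 39578 (U = (216 + 179)*99 + 473 = 395*99 + 473 = 39105 + 473 = 39578)
(-1676250 - 505800)*(((1236090 + U) - 690056) + L(I, -1201)) = (-1676250 - 505800)*(((1236090 + 39578) - 690056) + (-1201 - 1*(-1189))) = -2182050*((1275668 - 690056) + (-1201 + 1189)) = -2182050*(585612 - 12) = -2182050*585600 = -1277808480000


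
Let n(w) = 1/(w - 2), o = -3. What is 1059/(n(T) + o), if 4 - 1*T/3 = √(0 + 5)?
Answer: -164145/436 - 3177*√5/436 ≈ -392.77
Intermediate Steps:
T = 12 - 3*√5 (T = 12 - 3*√(0 + 5) = 12 - 3*√5 ≈ 5.2918)
n(w) = 1/(-2 + w)
1059/(n(T) + o) = 1059/(1/(-2 + (12 - 3*√5)) - 3) = 1059/(1/(10 - 3*√5) - 3) = 1059/(-3 + 1/(10 - 3*√5))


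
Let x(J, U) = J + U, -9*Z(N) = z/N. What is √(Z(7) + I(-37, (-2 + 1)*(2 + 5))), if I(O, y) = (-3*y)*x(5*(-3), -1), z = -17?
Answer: I*√148057/21 ≈ 18.323*I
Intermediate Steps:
Z(N) = 17/(9*N) (Z(N) = -(-17)/(9*N) = 17/(9*N))
I(O, y) = 48*y (I(O, y) = (-3*y)*(5*(-3) - 1) = (-3*y)*(-15 - 1) = -3*y*(-16) = 48*y)
√(Z(7) + I(-37, (-2 + 1)*(2 + 5))) = √((17/9)/7 + 48*((-2 + 1)*(2 + 5))) = √((17/9)*(⅐) + 48*(-1*7)) = √(17/63 + 48*(-7)) = √(17/63 - 336) = √(-21151/63) = I*√148057/21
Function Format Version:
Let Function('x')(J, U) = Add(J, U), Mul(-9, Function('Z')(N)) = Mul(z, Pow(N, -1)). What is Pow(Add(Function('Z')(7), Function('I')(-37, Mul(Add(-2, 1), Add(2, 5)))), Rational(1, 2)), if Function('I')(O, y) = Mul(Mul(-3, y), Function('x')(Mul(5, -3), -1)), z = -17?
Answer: Mul(Rational(1, 21), I, Pow(148057, Rational(1, 2))) ≈ Mul(18.323, I)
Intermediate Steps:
Function('Z')(N) = Mul(Rational(17, 9), Pow(N, -1)) (Function('Z')(N) = Mul(Rational(-1, 9), Mul(-17, Pow(N, -1))) = Mul(Rational(17, 9), Pow(N, -1)))
Function('I')(O, y) = Mul(48, y) (Function('I')(O, y) = Mul(Mul(-3, y), Add(Mul(5, -3), -1)) = Mul(Mul(-3, y), Add(-15, -1)) = Mul(Mul(-3, y), -16) = Mul(48, y))
Pow(Add(Function('Z')(7), Function('I')(-37, Mul(Add(-2, 1), Add(2, 5)))), Rational(1, 2)) = Pow(Add(Mul(Rational(17, 9), Pow(7, -1)), Mul(48, Mul(Add(-2, 1), Add(2, 5)))), Rational(1, 2)) = Pow(Add(Mul(Rational(17, 9), Rational(1, 7)), Mul(48, Mul(-1, 7))), Rational(1, 2)) = Pow(Add(Rational(17, 63), Mul(48, -7)), Rational(1, 2)) = Pow(Add(Rational(17, 63), -336), Rational(1, 2)) = Pow(Rational(-21151, 63), Rational(1, 2)) = Mul(Rational(1, 21), I, Pow(148057, Rational(1, 2)))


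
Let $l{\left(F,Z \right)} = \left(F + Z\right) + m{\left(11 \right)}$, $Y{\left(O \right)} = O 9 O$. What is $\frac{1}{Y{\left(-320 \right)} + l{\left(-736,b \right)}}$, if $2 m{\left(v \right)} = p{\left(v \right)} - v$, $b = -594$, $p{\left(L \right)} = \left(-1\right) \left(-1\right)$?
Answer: $\frac{1}{920265} \approx 1.0866 \cdot 10^{-6}$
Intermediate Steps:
$p{\left(L \right)} = 1$
$Y{\left(O \right)} = 9 O^{2}$ ($Y{\left(O \right)} = 9 O O = 9 O^{2}$)
$m{\left(v \right)} = \frac{1}{2} - \frac{v}{2}$ ($m{\left(v \right)} = \frac{1 - v}{2} = \frac{1}{2} - \frac{v}{2}$)
$l{\left(F,Z \right)} = -5 + F + Z$ ($l{\left(F,Z \right)} = \left(F + Z\right) + \left(\frac{1}{2} - \frac{11}{2}\right) = \left(F + Z\right) - 5 = -5 + F + Z$)
$\frac{1}{Y{\left(-320 \right)} + l{\left(-736,b \right)}} = \frac{1}{9 \left(-320\right)^{2} - 1335} = \frac{1}{9 \cdot 102400 - 1335} = \frac{1}{921600 - 1335} = \frac{1}{920265}$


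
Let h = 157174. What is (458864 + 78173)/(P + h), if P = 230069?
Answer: 537037/387243 ≈ 1.3868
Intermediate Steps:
(458864 + 78173)/(P + h) = (458864 + 78173)/(230069 + 157174) = 537037/387243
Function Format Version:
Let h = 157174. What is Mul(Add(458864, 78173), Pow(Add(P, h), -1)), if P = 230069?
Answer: Rational(537037, 387243) ≈ 1.3868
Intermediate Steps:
Mul(Add(458864, 78173), Pow(Add(P, h), -1)) = Mul(Add(458864, 78173), Pow(Add(230069, 157174), -1)) = Mul(537037, Pow(387243, -1)) = Mul(537037, Rational(1, 387243)) = Rational(537037, 387243)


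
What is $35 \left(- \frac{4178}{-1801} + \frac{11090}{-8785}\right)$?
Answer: $\frac{16730640}{452051} \approx 37.01$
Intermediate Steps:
$35 \left(- \frac{4178}{-1801} + \frac{11090}{-8785}\right) = 35 \left(\left(-4178\right) \left(- \frac{1}{1801}\right) + 11090 \left(- \frac{1}{8785}\right)\right) = 35 \left(\frac{4178}{1801} - \frac{2218}{1757}\right) = 35 \cdot \frac{3346128}{3164357} = \frac{16730640}{452051}$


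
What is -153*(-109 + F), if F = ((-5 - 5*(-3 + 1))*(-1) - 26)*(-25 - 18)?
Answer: -187272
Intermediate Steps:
F = 1333 (F = ((-5 - 5*(-2))*(-1) - 26)*(-43) = ((-5 + 10)*(-1) - 26)*(-43) = (5*(-1) - 26)*(-43) = (-5 - 26)*(-43) = -31*(-43) = 1333)
-153*(-109 + F) = -153*(-109 + 1333) = -153*1224 = -187272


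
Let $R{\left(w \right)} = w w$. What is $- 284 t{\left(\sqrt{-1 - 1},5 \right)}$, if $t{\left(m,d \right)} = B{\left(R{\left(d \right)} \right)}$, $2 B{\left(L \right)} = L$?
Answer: $-3550$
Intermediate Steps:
$R{\left(w \right)} = w^{2}$
$B{\left(L \right)} = \frac{L}{2}$
$t{\left(m,d \right)} = \frac{d^{2}}{2}$
$- 284 t{\left(\sqrt{-1 - 1},5 \right)} = - 284 \frac{5^{2}}{2} = - 284 \cdot \frac{1}{2} \cdot 25 = \left(-284\right) \frac{25}{2} = -3550$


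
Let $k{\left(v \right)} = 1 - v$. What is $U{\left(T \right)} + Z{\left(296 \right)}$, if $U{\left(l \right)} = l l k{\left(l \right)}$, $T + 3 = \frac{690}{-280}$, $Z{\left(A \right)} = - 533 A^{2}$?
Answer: $- \frac{1025139411227}{21952} \approx -4.6699 \cdot 10^{7}$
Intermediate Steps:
$T = - \frac{153}{28}$ ($T = -3 + \frac{690}{-280} = -3 + 690 \left(- \frac{1}{280}\right) = -3 - \frac{69}{28} = - \frac{153}{28} \approx -5.4643$)
$U{\left(l \right)} = l^{2} \left(1 - l\right)$ ($U{\left(l \right)} = l l \left(1 - l\right) = l^{2} \left(1 - l\right)$)
$U{\left(T \right)} + Z{\left(296 \right)} = \left(- \frac{153}{28}\right)^{2} \left(1 - - \frac{153}{28}\right) - 533 \cdot 296^{2} = \frac{23409 \left(1 + \frac{153}{28}\right)}{784} - 46699328 = \frac{23409}{784} \cdot \frac{181}{28} - 46699328 = \frac{4237029}{21952} - 46699328 = - \frac{1025139411227}{21952}$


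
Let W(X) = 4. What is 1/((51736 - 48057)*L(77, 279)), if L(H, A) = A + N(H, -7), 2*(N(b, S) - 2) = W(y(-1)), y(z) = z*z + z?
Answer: 1/1041157 ≈ 9.6047e-7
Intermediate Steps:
y(z) = z + z**2 (y(z) = z**2 + z = z + z**2)
N(b, S) = 4 (N(b, S) = 2 + (1/2)*4 = 2 + 2 = 4)
L(H, A) = 4 + A (L(H, A) = A + 4 = 4 + A)
1/((51736 - 48057)*L(77, 279)) = 1/((51736 - 48057)*(4 + 279)) = 1/(3679*283) = (1/3679)*(1/283) = 1/1041157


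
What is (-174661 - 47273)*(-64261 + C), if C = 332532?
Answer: -59538456114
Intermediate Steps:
(-174661 - 47273)*(-64261 + C) = (-174661 - 47273)*(-64261 + 332532) = -221934*268271 = -59538456114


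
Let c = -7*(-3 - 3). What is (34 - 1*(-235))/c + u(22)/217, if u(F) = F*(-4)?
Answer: 7811/1302 ≈ 5.9992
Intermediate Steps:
u(F) = -4*F
c = 42 (c = -7*(-6) = 42)
(34 - 1*(-235))/c + u(22)/217 = (34 - 1*(-235))/42 - 4*22/217 = (34 + 235)*(1/42) - 88*1/217 = 269*(1/42) - 88/217 = 269/42 - 88/217 = 7811/1302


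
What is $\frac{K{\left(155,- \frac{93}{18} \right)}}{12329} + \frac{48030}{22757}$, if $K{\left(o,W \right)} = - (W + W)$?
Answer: $\frac{1777191077}{841713159} \approx 2.1114$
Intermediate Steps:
$K{\left(o,W \right)} = - 2 W$
$\frac{K{\left(155,- \frac{93}{18} \right)}}{12329} + \frac{48030}{22757} = \frac{\left(-2\right) \left(- \frac{93}{18}\right)}{12329} + \frac{48030}{22757} = - 2 \left(\left(-93\right) \frac{1}{18}\right) \frac{1}{12329} + 48030 \cdot \frac{1}{22757} = \left(-2\right) \left(- \frac{31}{6}\right) \frac{1}{12329} + \frac{48030}{22757} = \frac{31}{3} \cdot \frac{1}{12329} + \frac{48030}{22757} = \frac{31}{36987} + \frac{48030}{22757} = \frac{1777191077}{841713159}$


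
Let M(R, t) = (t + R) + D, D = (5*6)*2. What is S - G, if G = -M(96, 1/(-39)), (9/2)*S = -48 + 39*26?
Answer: 14455/39 ≈ 370.64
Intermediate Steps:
D = 60 (D = 30*2 = 60)
S = 644/3 (S = 2*(-48 + 39*26)/9 = 2*(-48 + 1014)/9 = (2/9)*966 = 644/3 ≈ 214.67)
M(R, t) = 60 + R + t (M(R, t) = (t + R) + 60 = (R + t) + 60 = 60 + R + t)
G = -6083/39 (G = -(60 + 96 + 1/(-39)) = -(60 + 96 - 1/39) = -1*6083/39 = -6083/39 ≈ -155.97)
S - G = 644/3 - 1*(-6083/39) = 644/3 + 6083/39 = 14455/39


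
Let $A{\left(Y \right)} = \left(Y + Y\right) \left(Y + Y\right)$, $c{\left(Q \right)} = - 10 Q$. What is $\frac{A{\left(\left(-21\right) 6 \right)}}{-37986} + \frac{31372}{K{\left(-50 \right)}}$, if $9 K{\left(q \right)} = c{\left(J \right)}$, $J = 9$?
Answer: $- \frac{99360986}{31655} \approx -3138.9$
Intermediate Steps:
$K{\left(q \right)} = -10$ ($K{\left(q \right)} = \frac{\left(-10\right) 9}{9} = \frac{1}{9} \left(-90\right) = -10$)
$A{\left(Y \right)} = 4 Y^{2}$ ($A{\left(Y \right)} = 2 Y 2 Y = 4 Y^{2}$)
$\frac{A{\left(\left(-21\right) 6 \right)}}{-37986} + \frac{31372}{K{\left(-50 \right)}} = \frac{4 \left(\left(-21\right) 6\right)^{2}}{-37986} + \frac{31372}{-10} = 4 \left(-126\right)^{2} \left(- \frac{1}{37986}\right) + 31372 \left(- \frac{1}{10}\right) = 4 \cdot 15876 \left(- \frac{1}{37986}\right) - \frac{15686}{5} = 63504 \left(- \frac{1}{37986}\right) - \frac{15686}{5} = - \frac{10584}{6331} - \frac{15686}{5} = - \frac{99360986}{31655}$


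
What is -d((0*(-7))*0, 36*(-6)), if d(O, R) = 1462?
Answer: -1462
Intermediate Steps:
-d((0*(-7))*0, 36*(-6)) = -1*1462 = -1462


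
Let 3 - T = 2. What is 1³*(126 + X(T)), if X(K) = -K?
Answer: 125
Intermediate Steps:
T = 1 (T = 3 - 1*2 = 3 - 2 = 1)
1³*(126 + X(T)) = 1³*(126 - 1*1) = 1*(126 - 1) = 1*125 = 125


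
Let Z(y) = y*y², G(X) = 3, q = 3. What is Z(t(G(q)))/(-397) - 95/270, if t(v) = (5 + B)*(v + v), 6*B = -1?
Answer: -1324549/21438 ≈ -61.785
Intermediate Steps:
B = -⅙ (B = (⅙)*(-1) = -⅙ ≈ -0.16667)
t(v) = 29*v/3 (t(v) = (5 - ⅙)*(v + v) = 29*(2*v)/6 = 29*v/3)
Z(y) = y³
Z(t(G(q)))/(-397) - 95/270 = ((29/3)*3)³/(-397) - 95/270 = 29³*(-1/397) - 95*1/270 = 24389*(-1/397) - 19/54 = -24389/397 - 19/54 = -1324549/21438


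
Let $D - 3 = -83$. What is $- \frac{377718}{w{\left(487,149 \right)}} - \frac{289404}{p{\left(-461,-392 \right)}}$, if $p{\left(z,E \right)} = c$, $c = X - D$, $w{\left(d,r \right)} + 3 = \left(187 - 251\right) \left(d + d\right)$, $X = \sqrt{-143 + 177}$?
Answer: $- \frac{240147987282}{66141679} + \frac{48234 \sqrt{34}}{1061} \approx -3365.7$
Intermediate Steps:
$D = -80$ ($D = 3 - 83 = -80$)
$X = \sqrt{34} \approx 5.8309$
$w{\left(d,r \right)} = -3 - 128 d$ ($w{\left(d,r \right)} = -3 + \left(187 - 251\right) \left(d + d\right) = -3 - 64 \cdot 2 d = -3 - 128 d$)
$c = 80 + \sqrt{34}$ ($c = \sqrt{34} - -80 = \sqrt{34} + 80 = 80 + \sqrt{34} \approx 85.831$)
$p{\left(z,E \right)} = 80 + \sqrt{34}$
$- \frac{377718}{w{\left(487,149 \right)}} - \frac{289404}{p{\left(-461,-392 \right)}} = - \frac{377718}{-3 - 62336} - \frac{289404}{80 + \sqrt{34}} = - \frac{377718}{-62339} - \frac{289404}{80 + \sqrt{34}} = \left(-377718\right) \left(- \frac{1}{62339}\right) - \frac{289404}{80 + \sqrt{34}} = \frac{377718}{62339} - \frac{289404}{80 + \sqrt{34}}$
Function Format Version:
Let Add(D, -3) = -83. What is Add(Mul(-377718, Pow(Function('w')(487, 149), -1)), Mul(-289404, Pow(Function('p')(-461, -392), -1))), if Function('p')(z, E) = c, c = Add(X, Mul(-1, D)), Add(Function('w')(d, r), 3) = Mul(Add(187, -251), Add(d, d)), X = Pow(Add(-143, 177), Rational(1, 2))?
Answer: Add(Rational(-240147987282, 66141679), Mul(Rational(48234, 1061), Pow(34, Rational(1, 2)))) ≈ -3365.7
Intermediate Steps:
D = -80 (D = Add(3, -83) = -80)
X = Pow(34, Rational(1, 2)) ≈ 5.8309
Function('w')(d, r) = Add(-3, Mul(-128, d)) (Function('w')(d, r) = Add(-3, Mul(Add(187, -251), Add(d, d))) = Add(-3, Mul(-64, Mul(2, d))) = Add(-3, Mul(-128, d)))
c = Add(80, Pow(34, Rational(1, 2))) (c = Add(Pow(34, Rational(1, 2)), Mul(-1, -80)) = Add(Pow(34, Rational(1, 2)), 80) = Add(80, Pow(34, Rational(1, 2))) ≈ 85.831)
Function('p')(z, E) = Add(80, Pow(34, Rational(1, 2)))
Add(Mul(-377718, Pow(Function('w')(487, 149), -1)), Mul(-289404, Pow(Function('p')(-461, -392), -1))) = Add(Mul(-377718, Pow(Add(-3, Mul(-128, 487)), -1)), Mul(-289404, Pow(Add(80, Pow(34, Rational(1, 2))), -1))) = Add(Mul(-377718, Pow(Add(-3, -62336), -1)), Mul(-289404, Pow(Add(80, Pow(34, Rational(1, 2))), -1))) = Add(Mul(-377718, Pow(-62339, -1)), Mul(-289404, Pow(Add(80, Pow(34, Rational(1, 2))), -1))) = Add(Mul(-377718, Rational(-1, 62339)), Mul(-289404, Pow(Add(80, Pow(34, Rational(1, 2))), -1))) = Add(Rational(377718, 62339), Mul(-289404, Pow(Add(80, Pow(34, Rational(1, 2))), -1)))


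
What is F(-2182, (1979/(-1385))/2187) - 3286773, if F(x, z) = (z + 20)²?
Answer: -30151850437308317084/9174810710025 ≈ -3.2864e+6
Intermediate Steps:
F(x, z) = (20 + z)²
F(-2182, (1979/(-1385))/2187) - 3286773 = (20 + (1979/(-1385))/2187)² - 3286773 = (20 + (1979*(-1/1385))*(1/2187))² - 3286773 = (20 - 1979/1385*1/2187)² - 3286773 = (20 - 1979/3028995)² - 3286773 = (60577921/3028995)² - 3286773 = 3669684512682241/9174810710025 - 3286773 = -30151850437308317084/9174810710025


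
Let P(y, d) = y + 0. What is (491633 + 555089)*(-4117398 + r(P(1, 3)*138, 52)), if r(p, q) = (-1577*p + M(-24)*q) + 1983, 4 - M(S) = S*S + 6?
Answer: -4566949618034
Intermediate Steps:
M(S) = -2 - S² (M(S) = 4 - (S*S + 6) = 4 - (S² + 6) = 4 - (6 + S²) = 4 + (-6 - S²) = -2 - S²)
P(y, d) = y
r(p, q) = 1983 - 1577*p - 578*q (r(p, q) = (-1577*p + (-2 - 1*(-24)²)*q) + 1983 = (-1577*p + (-2 - 1*576)*q) + 1983 = (-1577*p + (-2 - 576)*q) + 1983 = (-1577*p - 578*q) + 1983 = 1983 - 1577*p - 578*q)
(491633 + 555089)*(-4117398 + r(P(1, 3)*138, 52)) = (491633 + 555089)*(-4117398 + (1983 - 1577*138 - 578*52)) = 1046722*(-4117398 + (1983 - 1577*138 - 30056)) = 1046722*(-4117398 + (1983 - 217626 - 30056)) = 1046722*(-4117398 - 245699) = 1046722*(-4363097) = -4566949618034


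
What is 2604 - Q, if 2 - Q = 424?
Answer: 3026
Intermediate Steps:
Q = -422 (Q = 2 - 1*424 = 2 - 424 = -422)
2604 - Q = 2604 - 1*(-422) = 2604 + 422 = 3026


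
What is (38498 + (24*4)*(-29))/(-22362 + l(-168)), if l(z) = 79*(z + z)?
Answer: -17857/24453 ≈ -0.73026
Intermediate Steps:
l(z) = 158*z (l(z) = 79*(2*z) = 158*z)
(38498 + (24*4)*(-29))/(-22362 + l(-168)) = (38498 + (24*4)*(-29))/(-22362 + 158*(-168)) = (38498 + 96*(-29))/(-22362 - 26544) = (38498 - 2784)/(-48906) = 35714*(-1/48906) = -17857/24453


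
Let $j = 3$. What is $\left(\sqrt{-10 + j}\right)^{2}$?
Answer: $-7$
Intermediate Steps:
$\left(\sqrt{-10 + j}\right)^{2} = \left(\sqrt{-10 + 3}\right)^{2} = \left(\sqrt{-7}\right)^{2} = \left(i \sqrt{7}\right)^{2} = -7$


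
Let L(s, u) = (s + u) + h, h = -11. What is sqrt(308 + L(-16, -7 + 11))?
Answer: sqrt(285) ≈ 16.882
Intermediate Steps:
L(s, u) = -11 + s + u (L(s, u) = (s + u) - 11 = -11 + s + u)
sqrt(308 + L(-16, -7 + 11)) = sqrt(308 + (-11 - 16 + (-7 + 11))) = sqrt(308 + (-11 - 16 + 4)) = sqrt(308 - 23) = sqrt(285)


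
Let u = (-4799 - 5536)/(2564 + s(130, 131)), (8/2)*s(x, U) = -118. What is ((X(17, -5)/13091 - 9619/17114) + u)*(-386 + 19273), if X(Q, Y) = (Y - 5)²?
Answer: -99355423480195047/1135655586806 ≈ -87487.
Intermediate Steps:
s(x, U) = -59/2 (s(x, U) = (¼)*(-118) = -59/2)
X(Q, Y) = (-5 + Y)²
u = -20670/5069 (u = (-4799 - 5536)/(2564 - 59/2) = -10335/5069/2 = -10335*2/5069 = -20670/5069 ≈ -4.0777)
((X(17, -5)/13091 - 9619/17114) + u)*(-386 + 19273) = (((-5 - 5)²/13091 - 9619/17114) - 20670/5069)*(-386 + 19273) = (((-10)²*(1/13091) - 9619*1/17114) - 20670/5069)*18887 = ((100*(1/13091) - 9619/17114) - 20670/5069)*18887 = ((100/13091 - 9619/17114) - 20670/5069)*18887 = (-124210929/224039374 - 20670/5069)*18887 = -5260519059681/1135655586806*18887 = -99355423480195047/1135655586806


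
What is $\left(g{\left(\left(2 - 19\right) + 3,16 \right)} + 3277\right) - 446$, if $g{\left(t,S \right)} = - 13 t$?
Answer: $3013$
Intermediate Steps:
$\left(g{\left(\left(2 - 19\right) + 3,16 \right)} + 3277\right) - 446 = \left(- 13 \left(\left(2 - 19\right) + 3\right) + 3277\right) - 446 = \left(- 13 \left(-17 + 3\right) + 3277\right) - 446 = \left(\left(-13\right) \left(-14\right) + 3277\right) - 446 = \left(182 + 3277\right) - 446 = 3459 - 446 = 3013$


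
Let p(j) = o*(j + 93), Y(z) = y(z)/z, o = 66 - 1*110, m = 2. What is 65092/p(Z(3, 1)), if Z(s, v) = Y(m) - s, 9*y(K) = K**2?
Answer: -146457/8932 ≈ -16.397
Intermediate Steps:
y(K) = K**2/9
o = -44 (o = 66 - 110 = -44)
Y(z) = z/9 (Y(z) = (z**2/9)/z = z/9)
Z(s, v) = 2/9 - s (Z(s, v) = (1/9)*2 - s = 2/9 - s)
p(j) = -4092 - 44*j (p(j) = -44*(j + 93) = -44*(93 + j) = -4092 - 44*j)
65092/p(Z(3, 1)) = 65092/(-4092 - 44*(2/9 - 1*3)) = 65092/(-4092 - 44*(2/9 - 3)) = 65092/(-4092 - 44*(-25/9)) = 65092/(-4092 + 1100/9) = 65092/(-35728/9) = 65092*(-9/35728) = -146457/8932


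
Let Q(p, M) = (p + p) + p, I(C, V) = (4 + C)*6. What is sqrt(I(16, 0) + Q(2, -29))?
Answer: 3*sqrt(14) ≈ 11.225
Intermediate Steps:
I(C, V) = 24 + 6*C
Q(p, M) = 3*p (Q(p, M) = 2*p + p = 3*p)
sqrt(I(16, 0) + Q(2, -29)) = sqrt((24 + 6*16) + 3*2) = sqrt((24 + 96) + 6) = sqrt(120 + 6) = sqrt(126) = 3*sqrt(14)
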